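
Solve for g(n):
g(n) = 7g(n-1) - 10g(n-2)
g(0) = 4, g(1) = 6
Characteristic equation: x² - 7x + 10 = 0, which factors as (x - (2))(x - (5)) = 0.
Roots r₁ = 2, r₂ = 5 (distinct).
General solution: g(n) = A·(2)^n + B·(5)^n.
From g(0) = 4: A + B = 4.
From g(1) = 6: 2A + 5B = 6.
Solving: A = \frac{14}{3}, B = - \frac{2}{3}.
So g(n) = \frac{14 \cdot 2^{n}}{3} - \frac{2 \cdot 5^{n}}{3}.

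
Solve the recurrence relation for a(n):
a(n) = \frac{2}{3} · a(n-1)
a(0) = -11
Pure geometric recurrence with ratio \frac{2}{3}.
By induction a(n) = a(0) · (\frac{2}{3})^n = - 11 \left(\frac{2}{3}\right)^{n}.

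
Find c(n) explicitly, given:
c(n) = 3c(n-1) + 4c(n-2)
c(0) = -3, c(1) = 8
Characteristic equation: x² - 3x - 4 = 0, which factors as (x - (4))(x - (-1)) = 0.
Roots r₁ = 4, r₂ = -1 (distinct).
General solution: c(n) = A·(4)^n + B·(-1)^n.
From c(0) = -3: A + B = -3.
From c(1) = 8: 4A - B = 8.
Solving: A = 1, B = -4.
So c(n) = - 4 \left(-1\right)^{n} + 4^{n}.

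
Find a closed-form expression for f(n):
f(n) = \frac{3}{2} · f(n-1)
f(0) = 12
Pure geometric recurrence with ratio \frac{3}{2}.
By induction f(n) = f(0) · (\frac{3}{2})^n = 12 \left(\frac{3}{2}\right)^{n}.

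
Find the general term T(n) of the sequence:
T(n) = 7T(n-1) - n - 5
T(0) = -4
First-order linear with linear forcing.
Homogeneous solution: T_h(n) = A·(7)^n.
Try particular T_p(n) = pn + q. Substituting:
  pn + q = 7(p(n-1) + q) - n - 5.
Matching the n-coefficient: p = 7p - 1 ⇒ p = \frac{1}{6}.
Matching constants: q = -7p + 7q - 5 ⇒ q = \frac{37}{36}.
General: T(n) = A·(7)^n + \frac{n}{6} + \frac{37}{36}.
Apply T(0) = -4: A + \frac{37}{36} = -4 ⇒ A = - \frac{181}{36}.
So T(n) = - \frac{181 \cdot 7^{n}}{36} + \frac{n}{6} + \frac{37}{36}.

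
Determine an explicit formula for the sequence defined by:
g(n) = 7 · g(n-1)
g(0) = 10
Pure geometric recurrence with ratio 7.
By induction g(n) = g(0) · (7)^n = 10 \cdot 7^{n}.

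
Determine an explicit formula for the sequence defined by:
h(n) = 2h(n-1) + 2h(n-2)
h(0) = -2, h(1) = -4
Characteristic equation: x² - 2x - 2 = 0.
Discriminant Δ = (2)² + 4·(2) = 12.
Roots r₁,₂ = (2 ± √12)/2, so r₁ = 1 + \sqrt{3}, r₂ = 1 - \sqrt{3}.
General solution: h(n) = A·r₁^n + B·r₂^n.
From the initial conditions, A + B = -2 and r₁A + r₂B = -4.
Since r₁ - r₂ = √12: A = (-4 - (-2)r₂)/√12 = -1 - \frac{\sqrt{3}}{3}, and B = -2 - A = -1 + \frac{\sqrt{3}}{3}.
So h(n) = \left(-1 - \frac{\sqrt{3}}{3}\right)\left(1 + \sqrt{3}\right)^n + \left(-1 + \frac{\sqrt{3}}{3}\right)\left(1 - \sqrt{3}\right)^n.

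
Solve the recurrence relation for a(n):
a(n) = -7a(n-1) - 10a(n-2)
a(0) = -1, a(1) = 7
Characteristic equation: x² + 7x + 10 = 0, which factors as (x - (-2))(x - (-5)) = 0.
Roots r₁ = -2, r₂ = -5 (distinct).
General solution: a(n) = A·(-2)^n + B·(-5)^n.
From a(0) = -1: A + B = -1.
From a(1) = 7: -2A - 5B = 7.
Solving: A = \frac{2}{3}, B = - \frac{5}{3}.
So a(n) = \frac{2 \left(-2\right)^{n}}{3} - \frac{5 \left(-5\right)^{n}}{3}.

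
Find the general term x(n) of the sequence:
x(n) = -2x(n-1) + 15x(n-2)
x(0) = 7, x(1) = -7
Characteristic equation: x² + 2x - 15 = 0, which factors as (x - (-5))(x - (3)) = 0.
Roots r₁ = -5, r₂ = 3 (distinct).
General solution: x(n) = A·(-5)^n + B·(3)^n.
From x(0) = 7: A + B = 7.
From x(1) = -7: -5A + 3B = -7.
Solving: A = \frac{7}{2}, B = \frac{7}{2}.
So x(n) = \frac{7 \left(-5\right)^{n}}{2} + \frac{7 \cdot 3^{n}}{2}.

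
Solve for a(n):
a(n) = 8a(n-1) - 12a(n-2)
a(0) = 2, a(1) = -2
Characteristic equation: x² - 8x + 12 = 0, which factors as (x - (6))(x - (2)) = 0.
Roots r₁ = 6, r₂ = 2 (distinct).
General solution: a(n) = A·(6)^n + B·(2)^n.
From a(0) = 2: A + B = 2.
From a(1) = -2: 6A + 2B = -2.
Solving: A = - \frac{3}{2}, B = \frac{7}{2}.
So a(n) = \frac{7 \cdot 2^{n}}{2} - \frac{3 \cdot 6^{n}}{2}.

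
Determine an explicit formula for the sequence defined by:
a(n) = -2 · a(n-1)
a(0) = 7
Pure geometric recurrence with ratio -2.
By induction a(n) = a(0) · (-2)^n = 7 \left(-2\right)^{n}.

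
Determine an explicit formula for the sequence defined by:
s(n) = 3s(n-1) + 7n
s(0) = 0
First-order linear with linear forcing.
Homogeneous solution: s_h(n) = A·(3)^n.
Try particular s_p(n) = pn + q. Substituting:
  pn + q = 3(p(n-1) + q) + 7n.
Matching the n-coefficient: p = 3p + 7 ⇒ p = - \frac{7}{2}.
Matching constants: q = -3p + 3q ⇒ q = - \frac{21}{4}.
General: s(n) = A·(3)^n - \frac{7 n}{2} - \frac{21}{4}.
Apply s(0) = 0: A - \frac{21}{4} = 0 ⇒ A = \frac{21}{4}.
So s(n) = \frac{21 \cdot 3^{n}}{4} - \frac{7 n}{2} - \frac{21}{4}.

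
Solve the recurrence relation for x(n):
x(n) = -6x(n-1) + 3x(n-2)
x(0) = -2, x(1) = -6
Characteristic equation: x² + 6x - 3 = 0.
Discriminant Δ = (-6)² + 4·(3) = 48.
Roots r₁,₂ = (-6 ± √48)/2, so r₁ = -3 + 2 \sqrt{3}, r₂ = - 2 \sqrt{3} - 3.
General solution: x(n) = A·r₁^n + B·r₂^n.
From the initial conditions, A + B = -2 and r₁A + r₂B = -6.
Since r₁ - r₂ = √48: A = (-6 - (-2)r₂)/√48 = - \sqrt{3} - 1, and B = -2 - A = -1 + \sqrt{3}.
So x(n) = \left(- \sqrt{3} - 1\right)\left(-3 + 2 \sqrt{3}\right)^n + \left(-1 + \sqrt{3}\right)\left(- 2 \sqrt{3} - 3\right)^n.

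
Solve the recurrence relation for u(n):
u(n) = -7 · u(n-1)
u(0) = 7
Pure geometric recurrence with ratio -7.
By induction u(n) = u(0) · (-7)^n = 7 \left(-7\right)^{n}.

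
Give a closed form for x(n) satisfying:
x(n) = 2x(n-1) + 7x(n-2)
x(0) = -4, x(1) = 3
Characteristic equation: x² - 2x - 7 = 0.
Discriminant Δ = (2)² + 4·(7) = 32.
Roots r₁,₂ = (2 ± √32)/2, so r₁ = 1 + 2 \sqrt{2}, r₂ = 1 - 2 \sqrt{2}.
General solution: x(n) = A·r₁^n + B·r₂^n.
From the initial conditions, A + B = -4 and r₁A + r₂B = 3.
Since r₁ - r₂ = √32: A = (3 - (-4)r₂)/√32 = -2 + \frac{7 \sqrt{2}}{8}, and B = -4 - A = -2 - \frac{7 \sqrt{2}}{8}.
So x(n) = \left(-2 + \frac{7 \sqrt{2}}{8}\right)\left(1 + 2 \sqrt{2}\right)^n + \left(-2 - \frac{7 \sqrt{2}}{8}\right)\left(1 - 2 \sqrt{2}\right)^n.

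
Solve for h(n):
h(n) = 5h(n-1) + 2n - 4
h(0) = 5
First-order linear with linear forcing.
Homogeneous solution: h_h(n) = A·(5)^n.
Try particular h_p(n) = pn + q. Substituting:
  pn + q = 5(p(n-1) + q) + 2n - 4.
Matching the n-coefficient: p = 5p + 2 ⇒ p = - \frac{1}{2}.
Matching constants: q = -5p + 5q - 4 ⇒ q = \frac{3}{8}.
General: h(n) = A·(5)^n - \frac{n}{2} + \frac{3}{8}.
Apply h(0) = 5: A + \frac{3}{8} = 5 ⇒ A = \frac{37}{8}.
So h(n) = \frac{37 \cdot 5^{n}}{8} - \frac{n}{2} + \frac{3}{8}.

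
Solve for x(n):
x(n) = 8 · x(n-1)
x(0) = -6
Pure geometric recurrence with ratio 8.
By induction x(n) = x(0) · (8)^n = - 6 \cdot 8^{n}.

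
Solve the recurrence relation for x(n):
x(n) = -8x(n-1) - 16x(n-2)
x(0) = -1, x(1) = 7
Characteristic equation: x² + 8x + 16 = 0, which is (x - (-4))².
Repeated root r = -4.
General solution: x(n) = (A + Bn)·(-4)^n.
From x(0) = -1: A = -1.
From x(1) = 7: (A + B)·(-4) = 7 ⇒ B = - \frac{3}{4}.
So x(n) = \left(- \frac{3 n}{4} - 1\right) \cdot (-4)^n.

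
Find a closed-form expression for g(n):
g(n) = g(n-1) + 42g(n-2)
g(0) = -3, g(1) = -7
Characteristic equation: x² - x - 42 = 0, which factors as (x - (7))(x - (-6)) = 0.
Roots r₁ = 7, r₂ = -6 (distinct).
General solution: g(n) = A·(7)^n + B·(-6)^n.
From g(0) = -3: A + B = -3.
From g(1) = -7: 7A - 6B = -7.
Solving: A = - \frac{25}{13}, B = - \frac{14}{13}.
So g(n) = - \frac{14 \left(-6\right)^{n}}{13} - \frac{25 \cdot 7^{n}}{13}.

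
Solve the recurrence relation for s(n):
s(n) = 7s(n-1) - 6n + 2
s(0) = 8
First-order linear with linear forcing.
Homogeneous solution: s_h(n) = A·(7)^n.
Try particular s_p(n) = pn + q. Substituting:
  pn + q = 7(p(n-1) + q) - 6n + 2.
Matching the n-coefficient: p = 7p - 6 ⇒ p = 1.
Matching constants: q = -7p + 7q + 2 ⇒ q = \frac{5}{6}.
General: s(n) = A·(7)^n + n + \frac{5}{6}.
Apply s(0) = 8: A + \frac{5}{6} = 8 ⇒ A = \frac{43}{6}.
So s(n) = \frac{43 \cdot 7^{n}}{6} + n + \frac{5}{6}.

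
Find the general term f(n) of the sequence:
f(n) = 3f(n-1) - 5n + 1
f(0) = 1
First-order linear with linear forcing.
Homogeneous solution: f_h(n) = A·(3)^n.
Try particular f_p(n) = pn + q. Substituting:
  pn + q = 3(p(n-1) + q) - 5n + 1.
Matching the n-coefficient: p = 3p - 5 ⇒ p = \frac{5}{2}.
Matching constants: q = -3p + 3q + 1 ⇒ q = \frac{13}{4}.
General: f(n) = A·(3)^n + \frac{5 n}{2} + \frac{13}{4}.
Apply f(0) = 1: A + \frac{13}{4} = 1 ⇒ A = - \frac{9}{4}.
So f(n) = - \frac{9 \cdot 3^{n}}{4} + \frac{5 n}{2} + \frac{13}{4}.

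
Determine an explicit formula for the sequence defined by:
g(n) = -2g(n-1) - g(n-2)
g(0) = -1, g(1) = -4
Characteristic equation: x² + 2x + 1 = 0, which is (x - (-1))².
Repeated root r = -1.
General solution: g(n) = (A + Bn)·(-1)^n.
From g(0) = -1: A = -1.
From g(1) = -4: (A + B)·(-1) = -4 ⇒ B = 5.
So g(n) = \left(5 n - 1\right) \cdot (-1)^n.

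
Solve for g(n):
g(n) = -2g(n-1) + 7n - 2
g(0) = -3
First-order linear with linear forcing.
Homogeneous solution: g_h(n) = A·(-2)^n.
Try particular g_p(n) = pn + q. Substituting:
  pn + q = -2(p(n-1) + q) + 7n - 2.
Matching the n-coefficient: p = -2p + 7 ⇒ p = \frac{7}{3}.
Matching constants: q = 2p - 2q - 2 ⇒ q = \frac{8}{9}.
General: g(n) = A·(-2)^n + \frac{7 n}{3} + \frac{8}{9}.
Apply g(0) = -3: A + \frac{8}{9} = -3 ⇒ A = - \frac{35}{9}.
So g(n) = - \frac{35 \left(-2\right)^{n}}{9} + \frac{7 n}{3} + \frac{8}{9}.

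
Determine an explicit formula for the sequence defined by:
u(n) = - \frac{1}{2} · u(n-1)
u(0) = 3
Pure geometric recurrence with ratio - \frac{1}{2}.
By induction u(n) = u(0) · (- \frac{1}{2})^n = 3 \left(- \frac{1}{2}\right)^{n}.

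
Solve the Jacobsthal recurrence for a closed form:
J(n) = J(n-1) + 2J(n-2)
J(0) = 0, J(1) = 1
This is the Jacobsthal sequence.
Characteristic equation: x² - x - 2 = 0; roots r₁ = 2, r₂ = -1.
General: J(n) = A·r₁^n + B·r₂^n. Solving with J(0)=0, J(1)=1 gives A = \frac{1}{3}, B = - \frac{1}{3}.
So J(n) = - \frac{\left(-1\right)^{n}}{3} + \frac{2^{n}}{3}.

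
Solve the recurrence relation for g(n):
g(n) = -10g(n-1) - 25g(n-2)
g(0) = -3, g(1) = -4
Characteristic equation: x² + 10x + 25 = 0, which is (x - (-5))².
Repeated root r = -5.
General solution: g(n) = (A + Bn)·(-5)^n.
From g(0) = -3: A = -3.
From g(1) = -4: (A + B)·(-5) = -4 ⇒ B = \frac{19}{5}.
So g(n) = \left(\frac{19 n}{5} - 3\right) \cdot (-5)^n.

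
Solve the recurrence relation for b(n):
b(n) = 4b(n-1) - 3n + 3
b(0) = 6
First-order linear with linear forcing.
Homogeneous solution: b_h(n) = A·(4)^n.
Try particular b_p(n) = pn + q. Substituting:
  pn + q = 4(p(n-1) + q) - 3n + 3.
Matching the n-coefficient: p = 4p - 3 ⇒ p = 1.
Matching constants: q = -4p + 4q + 3 ⇒ q = \frac{1}{3}.
General: b(n) = A·(4)^n + n + \frac{1}{3}.
Apply b(0) = 6: A + \frac{1}{3} = 6 ⇒ A = \frac{17}{3}.
So b(n) = \frac{17 \cdot 4^{n}}{3} + n + \frac{1}{3}.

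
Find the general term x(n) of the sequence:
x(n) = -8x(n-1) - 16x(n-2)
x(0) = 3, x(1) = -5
Characteristic equation: x² + 8x + 16 = 0, which is (x - (-4))².
Repeated root r = -4.
General solution: x(n) = (A + Bn)·(-4)^n.
From x(0) = 3: A = 3.
From x(1) = -5: (A + B)·(-4) = -5 ⇒ B = - \frac{7}{4}.
So x(n) = \left(3 - \frac{7 n}{4}\right) \cdot (-4)^n.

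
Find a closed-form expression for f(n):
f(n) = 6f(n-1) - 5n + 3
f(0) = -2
First-order linear with linear forcing.
Homogeneous solution: f_h(n) = A·(6)^n.
Try particular f_p(n) = pn + q. Substituting:
  pn + q = 6(p(n-1) + q) - 5n + 3.
Matching the n-coefficient: p = 6p - 5 ⇒ p = 1.
Matching constants: q = -6p + 6q + 3 ⇒ q = \frac{3}{5}.
General: f(n) = A·(6)^n + n + \frac{3}{5}.
Apply f(0) = -2: A + \frac{3}{5} = -2 ⇒ A = - \frac{13}{5}.
So f(n) = - \frac{13 \cdot 6^{n}}{5} + n + \frac{3}{5}.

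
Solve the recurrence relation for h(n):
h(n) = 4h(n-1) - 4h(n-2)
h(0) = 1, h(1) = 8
Characteristic equation: x² - 4x + 4 = 0, which is (x - (2))².
Repeated root r = 2.
General solution: h(n) = (A + Bn)·(2)^n.
From h(0) = 1: A = 1.
From h(1) = 8: (A + B)·(2) = 8 ⇒ B = 3.
So h(n) = \left(3 n + 1\right) \cdot (2)^n.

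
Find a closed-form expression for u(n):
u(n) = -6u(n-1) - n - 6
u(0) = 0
First-order linear with linear forcing.
Homogeneous solution: u_h(n) = A·(-6)^n.
Try particular u_p(n) = pn + q. Substituting:
  pn + q = -6(p(n-1) + q) - n - 6.
Matching the n-coefficient: p = -6p - 1 ⇒ p = - \frac{1}{7}.
Matching constants: q = 6p - 6q - 6 ⇒ q = - \frac{48}{49}.
General: u(n) = A·(-6)^n - \frac{n}{7} - \frac{48}{49}.
Apply u(0) = 0: A - \frac{48}{49} = 0 ⇒ A = \frac{48}{49}.
So u(n) = \frac{48 \left(-6\right)^{n}}{49} - \frac{n}{7} - \frac{48}{49}.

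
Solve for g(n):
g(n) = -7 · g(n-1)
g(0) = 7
Pure geometric recurrence with ratio -7.
By induction g(n) = g(0) · (-7)^n = 7 \left(-7\right)^{n}.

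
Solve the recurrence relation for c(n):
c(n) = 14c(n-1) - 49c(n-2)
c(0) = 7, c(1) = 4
Characteristic equation: x² - 14x + 49 = 0, which is (x - (7))².
Repeated root r = 7.
General solution: c(n) = (A + Bn)·(7)^n.
From c(0) = 7: A = 7.
From c(1) = 4: (A + B)·(7) = 4 ⇒ B = - \frac{45}{7}.
So c(n) = \left(7 - \frac{45 n}{7}\right) \cdot (7)^n.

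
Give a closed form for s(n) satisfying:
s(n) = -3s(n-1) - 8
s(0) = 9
First-order linear non-homogeneous.
Homogeneous solution: s_h(n) = A·(-3)^n.
Try constant particular solution s_p = K: K = -3K - 8 ⇒ K = -2.
General: s(n) = A·(-3)^n - 2.
Apply s(0) = 9: A - 2 = 9 ⇒ A = 11.
So s(n) = 11 \left(-3\right)^{n} - 2.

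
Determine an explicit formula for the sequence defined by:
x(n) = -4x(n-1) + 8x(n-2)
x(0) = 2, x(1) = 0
Characteristic equation: x² + 4x - 8 = 0.
Discriminant Δ = (-4)² + 4·(8) = 48.
Roots r₁,₂ = (-4 ± √48)/2, so r₁ = -2 + 2 \sqrt{3}, r₂ = - 2 \sqrt{3} - 2.
General solution: x(n) = A·r₁^n + B·r₂^n.
From the initial conditions, A + B = 2 and r₁A + r₂B = 0.
Since r₁ - r₂ = √48: A = (0 - (2)r₂)/√48 = \frac{\sqrt{3}}{3} + 1, and B = 2 - A = 1 - \frac{\sqrt{3}}{3}.
So x(n) = \left(\frac{\sqrt{3}}{3} + 1\right)\left(-2 + 2 \sqrt{3}\right)^n + \left(1 - \frac{\sqrt{3}}{3}\right)\left(- 2 \sqrt{3} - 2\right)^n.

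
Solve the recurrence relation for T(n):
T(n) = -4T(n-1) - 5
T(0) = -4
First-order linear non-homogeneous.
Homogeneous solution: T_h(n) = A·(-4)^n.
Try constant particular solution T_p = K: K = -4K - 5 ⇒ K = -1.
General: T(n) = A·(-4)^n - 1.
Apply T(0) = -4: A - 1 = -4 ⇒ A = -3.
So T(n) = - 3 \left(-4\right)^{n} - 1.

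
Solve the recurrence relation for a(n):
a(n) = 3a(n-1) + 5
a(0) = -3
First-order linear non-homogeneous.
Homogeneous solution: a_h(n) = A·(3)^n.
Try constant particular solution a_p = K: K = 3K + 5 ⇒ K = - \frac{5}{2}.
General: a(n) = A·(3)^n - \frac{5}{2}.
Apply a(0) = -3: A - \frac{5}{2} = -3 ⇒ A = - \frac{1}{2}.
So a(n) = - \frac{3^{n}}{2} - \frac{5}{2}.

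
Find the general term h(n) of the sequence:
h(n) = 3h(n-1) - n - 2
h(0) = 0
First-order linear with linear forcing.
Homogeneous solution: h_h(n) = A·(3)^n.
Try particular h_p(n) = pn + q. Substituting:
  pn + q = 3(p(n-1) + q) - n - 2.
Matching the n-coefficient: p = 3p - 1 ⇒ p = \frac{1}{2}.
Matching constants: q = -3p + 3q - 2 ⇒ q = \frac{7}{4}.
General: h(n) = A·(3)^n + \frac{n}{2} + \frac{7}{4}.
Apply h(0) = 0: A + \frac{7}{4} = 0 ⇒ A = - \frac{7}{4}.
So h(n) = - \frac{7 \cdot 3^{n}}{4} + \frac{n}{2} + \frac{7}{4}.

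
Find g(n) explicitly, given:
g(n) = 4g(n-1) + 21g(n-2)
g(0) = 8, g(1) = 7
Characteristic equation: x² - 4x - 21 = 0, which factors as (x - (7))(x - (-3)) = 0.
Roots r₁ = 7, r₂ = -3 (distinct).
General solution: g(n) = A·(7)^n + B·(-3)^n.
From g(0) = 8: A + B = 8.
From g(1) = 7: 7A - 3B = 7.
Solving: A = \frac{31}{10}, B = \frac{49}{10}.
So g(n) = \frac{49 \left(-3\right)^{n}}{10} + \frac{31 \cdot 7^{n}}{10}.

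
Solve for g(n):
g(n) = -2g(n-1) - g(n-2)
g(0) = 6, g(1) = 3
Characteristic equation: x² + 2x + 1 = 0, which is (x - (-1))².
Repeated root r = -1.
General solution: g(n) = (A + Bn)·(-1)^n.
From g(0) = 6: A = 6.
From g(1) = 3: (A + B)·(-1) = 3 ⇒ B = -9.
So g(n) = \left(6 - 9 n\right) \cdot (-1)^n.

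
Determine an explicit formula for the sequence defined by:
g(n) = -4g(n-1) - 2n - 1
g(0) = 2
First-order linear with linear forcing.
Homogeneous solution: g_h(n) = A·(-4)^n.
Try particular g_p(n) = pn + q. Substituting:
  pn + q = -4(p(n-1) + q) - 2n - 1.
Matching the n-coefficient: p = -4p - 2 ⇒ p = - \frac{2}{5}.
Matching constants: q = 4p - 4q - 1 ⇒ q = - \frac{13}{25}.
General: g(n) = A·(-4)^n - \frac{2 n}{5} - \frac{13}{25}.
Apply g(0) = 2: A - \frac{13}{25} = 2 ⇒ A = \frac{63}{25}.
So g(n) = \frac{63 \left(-4\right)^{n}}{25} - \frac{2 n}{5} - \frac{13}{25}.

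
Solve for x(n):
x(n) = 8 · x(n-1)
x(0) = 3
Pure geometric recurrence with ratio 8.
By induction x(n) = x(0) · (8)^n = 3 \cdot 8^{n}.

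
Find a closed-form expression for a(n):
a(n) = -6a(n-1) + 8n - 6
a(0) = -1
First-order linear with linear forcing.
Homogeneous solution: a_h(n) = A·(-6)^n.
Try particular a_p(n) = pn + q. Substituting:
  pn + q = -6(p(n-1) + q) + 8n - 6.
Matching the n-coefficient: p = -6p + 8 ⇒ p = \frac{8}{7}.
Matching constants: q = 6p - 6q - 6 ⇒ q = \frac{6}{49}.
General: a(n) = A·(-6)^n + \frac{8 n}{7} + \frac{6}{49}.
Apply a(0) = -1: A + \frac{6}{49} = -1 ⇒ A = - \frac{55}{49}.
So a(n) = - \frac{55 \left(-6\right)^{n}}{49} + \frac{8 n}{7} + \frac{6}{49}.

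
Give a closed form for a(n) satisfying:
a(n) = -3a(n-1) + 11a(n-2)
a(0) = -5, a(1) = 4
Characteristic equation: x² + 3x - 11 = 0.
Discriminant Δ = (-3)² + 4·(11) = 53.
Roots r₁,₂ = (-3 ± √53)/2, so r₁ = - \frac{3}{2} + \frac{\sqrt{53}}{2}, r₂ = - \frac{\sqrt{53}}{2} - \frac{3}{2}.
General solution: a(n) = A·r₁^n + B·r₂^n.
From the initial conditions, A + B = -5 and r₁A + r₂B = 4.
Since r₁ - r₂ = √53: A = (4 - (-5)r₂)/√53 = - \frac{5}{2} - \frac{7 \sqrt{53}}{106}, and B = -5 - A = - \frac{5}{2} + \frac{7 \sqrt{53}}{106}.
So a(n) = \left(- \frac{5}{2} - \frac{7 \sqrt{53}}{106}\right)\left(- \frac{3}{2} + \frac{\sqrt{53}}{2}\right)^n + \left(- \frac{5}{2} + \frac{7 \sqrt{53}}{106}\right)\left(- \frac{\sqrt{53}}{2} - \frac{3}{2}\right)^n.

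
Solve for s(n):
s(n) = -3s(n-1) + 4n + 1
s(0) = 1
First-order linear with linear forcing.
Homogeneous solution: s_h(n) = A·(-3)^n.
Try particular s_p(n) = pn + q. Substituting:
  pn + q = -3(p(n-1) + q) + 4n + 1.
Matching the n-coefficient: p = -3p + 4 ⇒ p = 1.
Matching constants: q = 3p - 3q + 1 ⇒ q = 1.
General: s(n) = A·(-3)^n + n + 1.
Apply s(0) = 1: A + 1 = 1 ⇒ A = 0.
So s(n) = n + 1.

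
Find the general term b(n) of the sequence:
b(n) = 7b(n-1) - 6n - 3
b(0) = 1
First-order linear with linear forcing.
Homogeneous solution: b_h(n) = A·(7)^n.
Try particular b_p(n) = pn + q. Substituting:
  pn + q = 7(p(n-1) + q) - 6n - 3.
Matching the n-coefficient: p = 7p - 6 ⇒ p = 1.
Matching constants: q = -7p + 7q - 3 ⇒ q = \frac{5}{3}.
General: b(n) = A·(7)^n + n + \frac{5}{3}.
Apply b(0) = 1: A + \frac{5}{3} = 1 ⇒ A = - \frac{2}{3}.
So b(n) = - \frac{2 \cdot 7^{n}}{3} + n + \frac{5}{3}.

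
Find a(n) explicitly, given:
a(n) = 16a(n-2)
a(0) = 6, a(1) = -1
Characteristic equation: x² - 16 = 0, which factors as (x - (-4))(x - (4)) = 0.
Roots r₁ = -4, r₂ = 4 (distinct).
General solution: a(n) = A·(-4)^n + B·(4)^n.
From a(0) = 6: A + B = 6.
From a(1) = -1: -4A + 4B = -1.
Solving: A = \frac{25}{8}, B = \frac{23}{8}.
So a(n) = \frac{25 \left(-4\right)^{n}}{8} + \frac{23 \cdot 4^{n}}{8}.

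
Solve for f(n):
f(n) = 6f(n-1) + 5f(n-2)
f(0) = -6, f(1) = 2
Characteristic equation: x² - 6x - 5 = 0.
Discriminant Δ = (6)² + 4·(5) = 56.
Roots r₁,₂ = (6 ± √56)/2, so r₁ = 3 + \sqrt{14}, r₂ = 3 - \sqrt{14}.
General solution: f(n) = A·r₁^n + B·r₂^n.
From the initial conditions, A + B = -6 and r₁A + r₂B = 2.
Since r₁ - r₂ = √56: A = (2 - (-6)r₂)/√56 = -3 + \frac{5 \sqrt{14}}{7}, and B = -6 - A = -3 - \frac{5 \sqrt{14}}{7}.
So f(n) = \left(-3 + \frac{5 \sqrt{14}}{7}\right)\left(3 + \sqrt{14}\right)^n + \left(-3 - \frac{5 \sqrt{14}}{7}\right)\left(3 - \sqrt{14}\right)^n.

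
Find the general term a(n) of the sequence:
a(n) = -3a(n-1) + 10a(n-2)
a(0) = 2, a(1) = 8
Characteristic equation: x² + 3x - 10 = 0, which factors as (x - (2))(x - (-5)) = 0.
Roots r₁ = 2, r₂ = -5 (distinct).
General solution: a(n) = A·(2)^n + B·(-5)^n.
From a(0) = 2: A + B = 2.
From a(1) = 8: 2A - 5B = 8.
Solving: A = \frac{18}{7}, B = - \frac{4}{7}.
So a(n) = - \frac{4 \left(-5\right)^{n}}{7} + \frac{18 \cdot 2^{n}}{7}.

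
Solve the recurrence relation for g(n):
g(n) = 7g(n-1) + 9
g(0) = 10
First-order linear non-homogeneous.
Homogeneous solution: g_h(n) = A·(7)^n.
Try constant particular solution g_p = K: K = 7K + 9 ⇒ K = - \frac{3}{2}.
General: g(n) = A·(7)^n - \frac{3}{2}.
Apply g(0) = 10: A - \frac{3}{2} = 10 ⇒ A = \frac{23}{2}.
So g(n) = \frac{23 \cdot 7^{n}}{2} - \frac{3}{2}.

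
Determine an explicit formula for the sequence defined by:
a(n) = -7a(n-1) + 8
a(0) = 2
First-order linear non-homogeneous.
Homogeneous solution: a_h(n) = A·(-7)^n.
Try constant particular solution a_p = K: K = -7K + 8 ⇒ K = 1.
General: a(n) = A·(-7)^n + 1.
Apply a(0) = 2: A + 1 = 2 ⇒ A = 1.
So a(n) = \left(-7\right)^{n} + 1.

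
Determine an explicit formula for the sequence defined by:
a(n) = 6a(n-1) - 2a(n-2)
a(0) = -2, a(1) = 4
Characteristic equation: x² - 6x + 2 = 0.
Discriminant Δ = (6)² + 4·(-2) = 28.
Roots r₁,₂ = (6 ± √28)/2, so r₁ = \sqrt{7} + 3, r₂ = 3 - \sqrt{7}.
General solution: a(n) = A·r₁^n + B·r₂^n.
From the initial conditions, A + B = -2 and r₁A + r₂B = 4.
Since r₁ - r₂ = √28: A = (4 - (-2)r₂)/√28 = -1 + \frac{5 \sqrt{7}}{7}, and B = -2 - A = - \frac{5 \sqrt{7}}{7} - 1.
So a(n) = \left(-1 + \frac{5 \sqrt{7}}{7}\right)\left(\sqrt{7} + 3\right)^n + \left(- \frac{5 \sqrt{7}}{7} - 1\right)\left(3 - \sqrt{7}\right)^n.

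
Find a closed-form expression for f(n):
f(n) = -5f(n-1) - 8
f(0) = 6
First-order linear non-homogeneous.
Homogeneous solution: f_h(n) = A·(-5)^n.
Try constant particular solution f_p = K: K = -5K - 8 ⇒ K = - \frac{4}{3}.
General: f(n) = A·(-5)^n - \frac{4}{3}.
Apply f(0) = 6: A - \frac{4}{3} = 6 ⇒ A = \frac{22}{3}.
So f(n) = \frac{22 \left(-5\right)^{n}}{3} - \frac{4}{3}.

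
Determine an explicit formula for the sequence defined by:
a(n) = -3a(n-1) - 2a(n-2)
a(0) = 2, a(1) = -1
Characteristic equation: x² + 3x + 2 = 0, which factors as (x - (-2))(x - (-1)) = 0.
Roots r₁ = -2, r₂ = -1 (distinct).
General solution: a(n) = A·(-2)^n + B·(-1)^n.
From a(0) = 2: A + B = 2.
From a(1) = -1: -2A - B = -1.
Solving: A = -1, B = 3.
So a(n) = 3 \left(-1\right)^{n} - \left(-2\right)^{n}.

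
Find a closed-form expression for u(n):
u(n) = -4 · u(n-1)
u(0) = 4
Pure geometric recurrence with ratio -4.
By induction u(n) = u(0) · (-4)^n = 4 \left(-4\right)^{n}.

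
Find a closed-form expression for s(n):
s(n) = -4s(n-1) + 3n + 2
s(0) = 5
First-order linear with linear forcing.
Homogeneous solution: s_h(n) = A·(-4)^n.
Try particular s_p(n) = pn + q. Substituting:
  pn + q = -4(p(n-1) + q) + 3n + 2.
Matching the n-coefficient: p = -4p + 3 ⇒ p = \frac{3}{5}.
Matching constants: q = 4p - 4q + 2 ⇒ q = \frac{22}{25}.
General: s(n) = A·(-4)^n + \frac{3 n}{5} + \frac{22}{25}.
Apply s(0) = 5: A + \frac{22}{25} = 5 ⇒ A = \frac{103}{25}.
So s(n) = \frac{103 \left(-4\right)^{n}}{25} + \frac{3 n}{5} + \frac{22}{25}.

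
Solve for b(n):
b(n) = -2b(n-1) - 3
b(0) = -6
First-order linear non-homogeneous.
Homogeneous solution: b_h(n) = A·(-2)^n.
Try constant particular solution b_p = K: K = -2K - 3 ⇒ K = -1.
General: b(n) = A·(-2)^n - 1.
Apply b(0) = -6: A - 1 = -6 ⇒ A = -5.
So b(n) = - 5 \left(-2\right)^{n} - 1.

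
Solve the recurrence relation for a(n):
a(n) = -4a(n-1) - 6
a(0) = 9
First-order linear non-homogeneous.
Homogeneous solution: a_h(n) = A·(-4)^n.
Try constant particular solution a_p = K: K = -4K - 6 ⇒ K = - \frac{6}{5}.
General: a(n) = A·(-4)^n - \frac{6}{5}.
Apply a(0) = 9: A - \frac{6}{5} = 9 ⇒ A = \frac{51}{5}.
So a(n) = \frac{51 \left(-4\right)^{n}}{5} - \frac{6}{5}.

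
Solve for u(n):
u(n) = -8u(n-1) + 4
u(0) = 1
First-order linear non-homogeneous.
Homogeneous solution: u_h(n) = A·(-8)^n.
Try constant particular solution u_p = K: K = -8K + 4 ⇒ K = \frac{4}{9}.
General: u(n) = A·(-8)^n + \frac{4}{9}.
Apply u(0) = 1: A + \frac{4}{9} = 1 ⇒ A = \frac{5}{9}.
So u(n) = \frac{5 \left(-8\right)^{n}}{9} + \frac{4}{9}.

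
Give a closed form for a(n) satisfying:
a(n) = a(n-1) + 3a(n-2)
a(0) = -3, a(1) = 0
Characteristic equation: x² - x - 3 = 0.
Discriminant Δ = (1)² + 4·(3) = 13.
Roots r₁,₂ = (1 ± √13)/2, so r₁ = \frac{1}{2} + \frac{\sqrt{13}}{2}, r₂ = \frac{1}{2} - \frac{\sqrt{13}}{2}.
General solution: a(n) = A·r₁^n + B·r₂^n.
From the initial conditions, A + B = -3 and r₁A + r₂B = 0.
Since r₁ - r₂ = √13: A = (0 - (-3)r₂)/√13 = - \frac{3}{2} + \frac{3 \sqrt{13}}{26}, and B = -3 - A = - \frac{3}{2} - \frac{3 \sqrt{13}}{26}.
So a(n) = \left(- \frac{3}{2} + \frac{3 \sqrt{13}}{26}\right)\left(\frac{1}{2} + \frac{\sqrt{13}}{2}\right)^n + \left(- \frac{3}{2} - \frac{3 \sqrt{13}}{26}\right)\left(\frac{1}{2} - \frac{\sqrt{13}}{2}\right)^n.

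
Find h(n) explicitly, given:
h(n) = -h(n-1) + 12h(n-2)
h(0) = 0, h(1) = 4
Characteristic equation: x² + x - 12 = 0, which factors as (x - (-4))(x - (3)) = 0.
Roots r₁ = -4, r₂ = 3 (distinct).
General solution: h(n) = A·(-4)^n + B·(3)^n.
From h(0) = 0: A + B = 0.
From h(1) = 4: -4A + 3B = 4.
Solving: A = - \frac{4}{7}, B = \frac{4}{7}.
So h(n) = - \frac{4 \left(-4\right)^{n}}{7} + \frac{4 \cdot 3^{n}}{7}.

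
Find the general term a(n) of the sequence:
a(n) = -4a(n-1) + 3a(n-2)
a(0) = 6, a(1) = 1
Characteristic equation: x² + 4x - 3 = 0.
Discriminant Δ = (-4)² + 4·(3) = 28.
Roots r₁,₂ = (-4 ± √28)/2, so r₁ = -2 + \sqrt{7}, r₂ = - \sqrt{7} - 2.
General solution: a(n) = A·r₁^n + B·r₂^n.
From the initial conditions, A + B = 6 and r₁A + r₂B = 1.
Since r₁ - r₂ = √28: A = (1 - (6)r₂)/√28 = \frac{13 \sqrt{7}}{14} + 3, and B = 6 - A = 3 - \frac{13 \sqrt{7}}{14}.
So a(n) = \left(\frac{13 \sqrt{7}}{14} + 3\right)\left(-2 + \sqrt{7}\right)^n + \left(3 - \frac{13 \sqrt{7}}{14}\right)\left(- \sqrt{7} - 2\right)^n.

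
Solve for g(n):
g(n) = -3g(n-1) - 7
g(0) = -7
First-order linear non-homogeneous.
Homogeneous solution: g_h(n) = A·(-3)^n.
Try constant particular solution g_p = K: K = -3K - 7 ⇒ K = - \frac{7}{4}.
General: g(n) = A·(-3)^n - \frac{7}{4}.
Apply g(0) = -7: A - \frac{7}{4} = -7 ⇒ A = - \frac{21}{4}.
So g(n) = - \frac{21 \left(-3\right)^{n}}{4} - \frac{7}{4}.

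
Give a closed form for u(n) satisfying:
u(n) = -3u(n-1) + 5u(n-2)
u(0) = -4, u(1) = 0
Characteristic equation: x² + 3x - 5 = 0.
Discriminant Δ = (-3)² + 4·(5) = 29.
Roots r₁,₂ = (-3 ± √29)/2, so r₁ = - \frac{3}{2} + \frac{\sqrt{29}}{2}, r₂ = - \frac{\sqrt{29}}{2} - \frac{3}{2}.
General solution: u(n) = A·r₁^n + B·r₂^n.
From the initial conditions, A + B = -4 and r₁A + r₂B = 0.
Since r₁ - r₂ = √29: A = (0 - (-4)r₂)/√29 = -2 - \frac{6 \sqrt{29}}{29}, and B = -4 - A = -2 + \frac{6 \sqrt{29}}{29}.
So u(n) = \left(-2 - \frac{6 \sqrt{29}}{29}\right)\left(- \frac{3}{2} + \frac{\sqrt{29}}{2}\right)^n + \left(-2 + \frac{6 \sqrt{29}}{29}\right)\left(- \frac{\sqrt{29}}{2} - \frac{3}{2}\right)^n.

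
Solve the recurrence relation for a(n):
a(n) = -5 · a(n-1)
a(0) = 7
Pure geometric recurrence with ratio -5.
By induction a(n) = a(0) · (-5)^n = 7 \left(-5\right)^{n}.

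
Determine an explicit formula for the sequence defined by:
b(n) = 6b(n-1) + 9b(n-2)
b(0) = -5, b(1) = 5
Characteristic equation: x² - 6x - 9 = 0.
Discriminant Δ = (6)² + 4·(9) = 72.
Roots r₁,₂ = (6 ± √72)/2, so r₁ = 3 + 3 \sqrt{2}, r₂ = 3 - 3 \sqrt{2}.
General solution: b(n) = A·r₁^n + B·r₂^n.
From the initial conditions, A + B = -5 and r₁A + r₂B = 5.
Since r₁ - r₂ = √72: A = (5 - (-5)r₂)/√72 = - \frac{5}{2} + \frac{5 \sqrt{2}}{3}, and B = -5 - A = - \frac{5}{2} - \frac{5 \sqrt{2}}{3}.
So b(n) = \left(- \frac{5}{2} + \frac{5 \sqrt{2}}{3}\right)\left(3 + 3 \sqrt{2}\right)^n + \left(- \frac{5}{2} - \frac{5 \sqrt{2}}{3}\right)\left(3 - 3 \sqrt{2}\right)^n.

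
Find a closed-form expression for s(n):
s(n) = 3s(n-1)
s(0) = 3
This is a homogeneous first-order recurrence with ratio 3.
By induction s(n) = s(0) · (3)^n = 3 \cdot 3^{n}.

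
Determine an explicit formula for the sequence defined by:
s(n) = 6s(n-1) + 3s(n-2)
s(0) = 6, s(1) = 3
Characteristic equation: x² - 6x - 3 = 0.
Discriminant Δ = (6)² + 4·(3) = 48.
Roots r₁,₂ = (6 ± √48)/2, so r₁ = 3 + 2 \sqrt{3}, r₂ = 3 - 2 \sqrt{3}.
General solution: s(n) = A·r₁^n + B·r₂^n.
From the initial conditions, A + B = 6 and r₁A + r₂B = 3.
Since r₁ - r₂ = √48: A = (3 - (6)r₂)/√48 = 3 - \frac{5 \sqrt{3}}{4}, and B = 6 - A = \frac{5 \sqrt{3}}{4} + 3.
So s(n) = \left(3 - \frac{5 \sqrt{3}}{4}\right)\left(3 + 2 \sqrt{3}\right)^n + \left(\frac{5 \sqrt{3}}{4} + 3\right)\left(3 - 2 \sqrt{3}\right)^n.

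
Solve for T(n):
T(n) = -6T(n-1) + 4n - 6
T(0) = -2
First-order linear with linear forcing.
Homogeneous solution: T_h(n) = A·(-6)^n.
Try particular T_p(n) = pn + q. Substituting:
  pn + q = -6(p(n-1) + q) + 4n - 6.
Matching the n-coefficient: p = -6p + 4 ⇒ p = \frac{4}{7}.
Matching constants: q = 6p - 6q - 6 ⇒ q = - \frac{18}{49}.
General: T(n) = A·(-6)^n + \frac{4 n}{7} - \frac{18}{49}.
Apply T(0) = -2: A - \frac{18}{49} = -2 ⇒ A = - \frac{80}{49}.
So T(n) = - \frac{80 \left(-6\right)^{n}}{49} + \frac{4 n}{7} - \frac{18}{49}.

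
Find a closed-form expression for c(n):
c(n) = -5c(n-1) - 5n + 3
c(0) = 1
First-order linear with linear forcing.
Homogeneous solution: c_h(n) = A·(-5)^n.
Try particular c_p(n) = pn + q. Substituting:
  pn + q = -5(p(n-1) + q) - 5n + 3.
Matching the n-coefficient: p = -5p - 5 ⇒ p = - \frac{5}{6}.
Matching constants: q = 5p - 5q + 3 ⇒ q = - \frac{7}{36}.
General: c(n) = A·(-5)^n - \frac{5 n}{6} - \frac{7}{36}.
Apply c(0) = 1: A - \frac{7}{36} = 1 ⇒ A = \frac{43}{36}.
So c(n) = \frac{43 \left(-5\right)^{n}}{36} - \frac{5 n}{6} - \frac{7}{36}.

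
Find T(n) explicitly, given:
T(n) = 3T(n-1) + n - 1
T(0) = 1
First-order linear with linear forcing.
Homogeneous solution: T_h(n) = A·(3)^n.
Try particular T_p(n) = pn + q. Substituting:
  pn + q = 3(p(n-1) + q) + n - 1.
Matching the n-coefficient: p = 3p + 1 ⇒ p = - \frac{1}{2}.
Matching constants: q = -3p + 3q - 1 ⇒ q = - \frac{1}{4}.
General: T(n) = A·(3)^n - \frac{n}{2} - \frac{1}{4}.
Apply T(0) = 1: A - \frac{1}{4} = 1 ⇒ A = \frac{5}{4}.
So T(n) = \frac{5 \cdot 3^{n}}{4} - \frac{n}{2} - \frac{1}{4}.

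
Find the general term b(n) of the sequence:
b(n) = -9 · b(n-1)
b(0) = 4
Pure geometric recurrence with ratio -9.
By induction b(n) = b(0) · (-9)^n = 4 \left(-9\right)^{n}.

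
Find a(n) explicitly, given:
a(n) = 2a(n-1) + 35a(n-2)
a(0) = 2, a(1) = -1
Characteristic equation: x² - 2x - 35 = 0, which factors as (x - (-5))(x - (7)) = 0.
Roots r₁ = -5, r₂ = 7 (distinct).
General solution: a(n) = A·(-5)^n + B·(7)^n.
From a(0) = 2: A + B = 2.
From a(1) = -1: -5A + 7B = -1.
Solving: A = \frac{5}{4}, B = \frac{3}{4}.
So a(n) = \frac{5 \left(-5\right)^{n}}{4} + \frac{3 \cdot 7^{n}}{4}.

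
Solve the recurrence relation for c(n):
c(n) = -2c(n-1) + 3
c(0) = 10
First-order linear non-homogeneous.
Homogeneous solution: c_h(n) = A·(-2)^n.
Try constant particular solution c_p = K: K = -2K + 3 ⇒ K = 1.
General: c(n) = A·(-2)^n + 1.
Apply c(0) = 10: A + 1 = 10 ⇒ A = 9.
So c(n) = 9 \left(-2\right)^{n} + 1.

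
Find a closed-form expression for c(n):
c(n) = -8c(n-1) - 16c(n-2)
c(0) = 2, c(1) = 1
Characteristic equation: x² + 8x + 16 = 0, which is (x - (-4))².
Repeated root r = -4.
General solution: c(n) = (A + Bn)·(-4)^n.
From c(0) = 2: A = 2.
From c(1) = 1: (A + B)·(-4) = 1 ⇒ B = - \frac{9}{4}.
So c(n) = \left(2 - \frac{9 n}{4}\right) \cdot (-4)^n.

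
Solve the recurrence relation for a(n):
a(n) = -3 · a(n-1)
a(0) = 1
Pure geometric recurrence with ratio -3.
By induction a(n) = a(0) · (-3)^n = \left(-3\right)^{n}.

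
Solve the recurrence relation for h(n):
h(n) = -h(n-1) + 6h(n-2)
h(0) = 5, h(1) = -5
Characteristic equation: x² + x - 6 = 0, which factors as (x - (-3))(x - (2)) = 0.
Roots r₁ = -3, r₂ = 2 (distinct).
General solution: h(n) = A·(-3)^n + B·(2)^n.
From h(0) = 5: A + B = 5.
From h(1) = -5: -3A + 2B = -5.
Solving: A = 3, B = 2.
So h(n) = 3 \left(-3\right)^{n} + 2 \cdot 2^{n}.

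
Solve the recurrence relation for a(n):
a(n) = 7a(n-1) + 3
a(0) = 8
First-order linear non-homogeneous.
Homogeneous solution: a_h(n) = A·(7)^n.
Try constant particular solution a_p = K: K = 7K + 3 ⇒ K = - \frac{1}{2}.
General: a(n) = A·(7)^n - \frac{1}{2}.
Apply a(0) = 8: A - \frac{1}{2} = 8 ⇒ A = \frac{17}{2}.
So a(n) = \frac{17 \cdot 7^{n}}{2} - \frac{1}{2}.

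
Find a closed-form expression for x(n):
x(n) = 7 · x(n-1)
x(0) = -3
Pure geometric recurrence with ratio 7.
By induction x(n) = x(0) · (7)^n = - 3 \cdot 7^{n}.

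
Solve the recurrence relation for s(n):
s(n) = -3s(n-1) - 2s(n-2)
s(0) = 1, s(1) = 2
Characteristic equation: x² + 3x + 2 = 0, which factors as (x - (-2))(x - (-1)) = 0.
Roots r₁ = -2, r₂ = -1 (distinct).
General solution: s(n) = A·(-2)^n + B·(-1)^n.
From s(0) = 1: A + B = 1.
From s(1) = 2: -2A - B = 2.
Solving: A = -3, B = 4.
So s(n) = 4 \left(-1\right)^{n} - 3 \left(-2\right)^{n}.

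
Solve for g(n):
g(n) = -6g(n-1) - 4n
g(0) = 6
First-order linear with linear forcing.
Homogeneous solution: g_h(n) = A·(-6)^n.
Try particular g_p(n) = pn + q. Substituting:
  pn + q = -6(p(n-1) + q) - 4n.
Matching the n-coefficient: p = -6p - 4 ⇒ p = - \frac{4}{7}.
Matching constants: q = 6p - 6q ⇒ q = - \frac{24}{49}.
General: g(n) = A·(-6)^n - \frac{4 n}{7} - \frac{24}{49}.
Apply g(0) = 6: A - \frac{24}{49} = 6 ⇒ A = \frac{318}{49}.
So g(n) = \frac{318 \left(-6\right)^{n}}{49} - \frac{4 n}{7} - \frac{24}{49}.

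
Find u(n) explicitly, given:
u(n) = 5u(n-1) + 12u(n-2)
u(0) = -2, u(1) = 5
Characteristic equation: x² - 5x - 12 = 0.
Discriminant Δ = (5)² + 4·(12) = 73.
Roots r₁,₂ = (5 ± √73)/2, so r₁ = \frac{5}{2} + \frac{\sqrt{73}}{2}, r₂ = \frac{5}{2} - \frac{\sqrt{73}}{2}.
General solution: u(n) = A·r₁^n + B·r₂^n.
From the initial conditions, A + B = -2 and r₁A + r₂B = 5.
Since r₁ - r₂ = √73: A = (5 - (-2)r₂)/√73 = -1 + \frac{10 \sqrt{73}}{73}, and B = -2 - A = - \frac{10 \sqrt{73}}{73} - 1.
So u(n) = \left(-1 + \frac{10 \sqrt{73}}{73}\right)\left(\frac{5}{2} + \frac{\sqrt{73}}{2}\right)^n + \left(- \frac{10 \sqrt{73}}{73} - 1\right)\left(\frac{5}{2} - \frac{\sqrt{73}}{2}\right)^n.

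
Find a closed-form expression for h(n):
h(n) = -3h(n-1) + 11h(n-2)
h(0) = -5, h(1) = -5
Characteristic equation: x² + 3x - 11 = 0.
Discriminant Δ = (-3)² + 4·(11) = 53.
Roots r₁,₂ = (-3 ± √53)/2, so r₁ = - \frac{3}{2} + \frac{\sqrt{53}}{2}, r₂ = - \frac{\sqrt{53}}{2} - \frac{3}{2}.
General solution: h(n) = A·r₁^n + B·r₂^n.
From the initial conditions, A + B = -5 and r₁A + r₂B = -5.
Since r₁ - r₂ = √53: A = (-5 - (-5)r₂)/√53 = - \frac{5}{2} - \frac{25 \sqrt{53}}{106}, and B = -5 - A = - \frac{5}{2} + \frac{25 \sqrt{53}}{106}.
So h(n) = \left(- \frac{5}{2} - \frac{25 \sqrt{53}}{106}\right)\left(- \frac{3}{2} + \frac{\sqrt{53}}{2}\right)^n + \left(- \frac{5}{2} + \frac{25 \sqrt{53}}{106}\right)\left(- \frac{\sqrt{53}}{2} - \frac{3}{2}\right)^n.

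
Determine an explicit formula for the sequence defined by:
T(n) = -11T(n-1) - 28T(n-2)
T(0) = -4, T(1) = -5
Characteristic equation: x² + 11x + 28 = 0, which factors as (x - (-7))(x - (-4)) = 0.
Roots r₁ = -7, r₂ = -4 (distinct).
General solution: T(n) = A·(-7)^n + B·(-4)^n.
From T(0) = -4: A + B = -4.
From T(1) = -5: -7A - 4B = -5.
Solving: A = 7, B = -11.
So T(n) = - 11 \left(-4\right)^{n} + 7 \left(-7\right)^{n}.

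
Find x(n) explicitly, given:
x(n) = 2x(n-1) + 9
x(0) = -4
First-order linear non-homogeneous.
Homogeneous solution: x_h(n) = A·(2)^n.
Try constant particular solution x_p = K: K = 2K + 9 ⇒ K = -9.
General: x(n) = A·(2)^n - 9.
Apply x(0) = -4: A - 9 = -4 ⇒ A = 5.
So x(n) = 5 \cdot 2^{n} - 9.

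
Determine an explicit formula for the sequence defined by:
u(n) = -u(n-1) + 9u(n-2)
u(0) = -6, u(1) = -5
Characteristic equation: x² + x - 9 = 0.
Discriminant Δ = (-1)² + 4·(9) = 37.
Roots r₁,₂ = (-1 ± √37)/2, so r₁ = - \frac{1}{2} + \frac{\sqrt{37}}{2}, r₂ = - \frac{\sqrt{37}}{2} - \frac{1}{2}.
General solution: u(n) = A·r₁^n + B·r₂^n.
From the initial conditions, A + B = -6 and r₁A + r₂B = -5.
Since r₁ - r₂ = √37: A = (-5 - (-6)r₂)/√37 = -3 - \frac{8 \sqrt{37}}{37}, and B = -6 - A = -3 + \frac{8 \sqrt{37}}{37}.
So u(n) = \left(-3 - \frac{8 \sqrt{37}}{37}\right)\left(- \frac{1}{2} + \frac{\sqrt{37}}{2}\right)^n + \left(-3 + \frac{8 \sqrt{37}}{37}\right)\left(- \frac{\sqrt{37}}{2} - \frac{1}{2}\right)^n.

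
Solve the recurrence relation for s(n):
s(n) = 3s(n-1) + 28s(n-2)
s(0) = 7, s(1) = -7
Characteristic equation: x² - 3x - 28 = 0, which factors as (x - (7))(x - (-4)) = 0.
Roots r₁ = 7, r₂ = -4 (distinct).
General solution: s(n) = A·(7)^n + B·(-4)^n.
From s(0) = 7: A + B = 7.
From s(1) = -7: 7A - 4B = -7.
Solving: A = \frac{21}{11}, B = \frac{56}{11}.
So s(n) = \frac{56 \left(-4\right)^{n}}{11} + \frac{21 \cdot 7^{n}}{11}.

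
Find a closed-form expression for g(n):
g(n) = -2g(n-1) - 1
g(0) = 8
First-order linear non-homogeneous.
Homogeneous solution: g_h(n) = A·(-2)^n.
Try constant particular solution g_p = K: K = -2K - 1 ⇒ K = - \frac{1}{3}.
General: g(n) = A·(-2)^n - \frac{1}{3}.
Apply g(0) = 8: A - \frac{1}{3} = 8 ⇒ A = \frac{25}{3}.
So g(n) = \frac{25 \left(-2\right)^{n}}{3} - \frac{1}{3}.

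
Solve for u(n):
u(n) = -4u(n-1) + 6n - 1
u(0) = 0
First-order linear with linear forcing.
Homogeneous solution: u_h(n) = A·(-4)^n.
Try particular u_p(n) = pn + q. Substituting:
  pn + q = -4(p(n-1) + q) + 6n - 1.
Matching the n-coefficient: p = -4p + 6 ⇒ p = \frac{6}{5}.
Matching constants: q = 4p - 4q - 1 ⇒ q = \frac{19}{25}.
General: u(n) = A·(-4)^n + \frac{6 n}{5} + \frac{19}{25}.
Apply u(0) = 0: A + \frac{19}{25} = 0 ⇒ A = - \frac{19}{25}.
So u(n) = - \frac{19 \left(-4\right)^{n}}{25} + \frac{6 n}{5} + \frac{19}{25}.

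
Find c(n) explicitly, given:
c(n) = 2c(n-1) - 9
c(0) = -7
First-order linear non-homogeneous.
Homogeneous solution: c_h(n) = A·(2)^n.
Try constant particular solution c_p = K: K = 2K - 9 ⇒ K = 9.
General: c(n) = A·(2)^n + 9.
Apply c(0) = -7: A + 9 = -7 ⇒ A = -16.
So c(n) = 9 - 16 \cdot 2^{n}.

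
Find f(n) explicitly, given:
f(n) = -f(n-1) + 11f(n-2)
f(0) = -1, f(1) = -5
Characteristic equation: x² + x - 11 = 0.
Discriminant Δ = (-1)² + 4·(11) = 45.
Roots r₁,₂ = (-1 ± √45)/2, so r₁ = - \frac{1}{2} + \frac{3 \sqrt{5}}{2}, r₂ = - \frac{3 \sqrt{5}}{2} - \frac{1}{2}.
General solution: f(n) = A·r₁^n + B·r₂^n.
From the initial conditions, A + B = -1 and r₁A + r₂B = -5.
Since r₁ - r₂ = √45: A = (-5 - (-1)r₂)/√45 = - \frac{11 \sqrt{5}}{30} - \frac{1}{2}, and B = -1 - A = - \frac{1}{2} + \frac{11 \sqrt{5}}{30}.
So f(n) = \left(- \frac{11 \sqrt{5}}{30} - \frac{1}{2}\right)\left(- \frac{1}{2} + \frac{3 \sqrt{5}}{2}\right)^n + \left(- \frac{1}{2} + \frac{11 \sqrt{5}}{30}\right)\left(- \frac{3 \sqrt{5}}{2} - \frac{1}{2}\right)^n.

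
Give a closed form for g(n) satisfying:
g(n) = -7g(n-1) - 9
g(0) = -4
First-order linear non-homogeneous.
Homogeneous solution: g_h(n) = A·(-7)^n.
Try constant particular solution g_p = K: K = -7K - 9 ⇒ K = - \frac{9}{8}.
General: g(n) = A·(-7)^n - \frac{9}{8}.
Apply g(0) = -4: A - \frac{9}{8} = -4 ⇒ A = - \frac{23}{8}.
So g(n) = - \frac{23 \left(-7\right)^{n}}{8} - \frac{9}{8}.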